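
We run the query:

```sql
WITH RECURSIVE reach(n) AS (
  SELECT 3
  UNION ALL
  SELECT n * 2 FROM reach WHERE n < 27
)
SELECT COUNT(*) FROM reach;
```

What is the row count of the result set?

Base: n=3.
Iteration 1: 3 < 27 holds -> n = 3 * 2 = 6.
Iteration 2: 6 < 27 holds -> n = 6 * 2 = 12.
Iteration 3: 12 < 27 holds -> n = 12 * 2 = 24.
Iteration 4: 24 < 27 holds -> n = 24 * 2 = 48.
Iteration 5: 48 < 27 fails; recursion stops.
Total rows emitted: 5.

5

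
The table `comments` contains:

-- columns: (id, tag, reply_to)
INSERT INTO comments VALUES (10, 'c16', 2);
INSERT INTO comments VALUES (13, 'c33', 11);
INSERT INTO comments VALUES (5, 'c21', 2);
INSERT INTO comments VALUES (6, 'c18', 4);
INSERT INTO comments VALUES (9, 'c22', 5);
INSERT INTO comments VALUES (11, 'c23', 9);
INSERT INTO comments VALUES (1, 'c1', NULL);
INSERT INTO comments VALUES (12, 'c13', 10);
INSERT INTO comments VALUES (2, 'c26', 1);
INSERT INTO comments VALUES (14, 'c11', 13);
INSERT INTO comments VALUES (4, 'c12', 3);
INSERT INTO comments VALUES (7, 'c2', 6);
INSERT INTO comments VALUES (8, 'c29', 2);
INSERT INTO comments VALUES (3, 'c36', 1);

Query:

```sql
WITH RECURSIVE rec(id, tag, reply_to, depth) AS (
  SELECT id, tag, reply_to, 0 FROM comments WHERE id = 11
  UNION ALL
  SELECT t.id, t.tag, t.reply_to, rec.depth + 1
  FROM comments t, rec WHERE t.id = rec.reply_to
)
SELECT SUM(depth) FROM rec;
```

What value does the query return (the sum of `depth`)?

10

Base: id=11 (c23), reply_to=9, depth 0.
Iteration 1: join on id=9 -> c22 (id 9, reply_to=5, depth 1).
Iteration 2: join on id=5 -> c21 (id 5, reply_to=2, depth 2).
Iteration 3: join on id=2 -> c26 (id 2, reply_to=1, depth 3).
Iteration 4: join on id=1 -> c1 (id 1, reply_to=NULL, depth 4).
Iteration 5: reply_to is NULL; no match; recursion stops.
SUM(depth) = 0 + 1 + 2 + 3 + 4 = 10.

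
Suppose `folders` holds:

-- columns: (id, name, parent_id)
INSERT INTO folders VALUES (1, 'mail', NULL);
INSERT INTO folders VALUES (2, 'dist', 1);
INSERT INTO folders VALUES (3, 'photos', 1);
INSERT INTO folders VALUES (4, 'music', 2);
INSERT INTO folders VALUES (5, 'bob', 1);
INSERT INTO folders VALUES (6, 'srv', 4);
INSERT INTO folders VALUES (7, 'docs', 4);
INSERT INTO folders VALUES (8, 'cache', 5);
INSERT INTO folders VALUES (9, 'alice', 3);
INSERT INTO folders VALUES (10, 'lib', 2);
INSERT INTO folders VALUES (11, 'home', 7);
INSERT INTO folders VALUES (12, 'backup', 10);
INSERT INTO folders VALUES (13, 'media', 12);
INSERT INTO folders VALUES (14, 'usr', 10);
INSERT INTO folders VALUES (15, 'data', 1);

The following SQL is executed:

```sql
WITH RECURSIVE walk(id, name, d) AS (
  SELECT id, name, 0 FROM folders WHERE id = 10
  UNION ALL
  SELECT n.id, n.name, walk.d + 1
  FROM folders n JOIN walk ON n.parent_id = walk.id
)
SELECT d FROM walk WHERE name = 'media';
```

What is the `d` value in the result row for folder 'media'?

2

Base: id=10 (lib) at d 0.
Iteration 1: rows with parent_id in {10} -> backup (id 12, d 1), usr (id 14, d 1).
Iteration 2: rows with parent_id in {12,14} -> media (id 13, d 2).
Iteration 3: no rows with parent_id in {13}; recursion stops.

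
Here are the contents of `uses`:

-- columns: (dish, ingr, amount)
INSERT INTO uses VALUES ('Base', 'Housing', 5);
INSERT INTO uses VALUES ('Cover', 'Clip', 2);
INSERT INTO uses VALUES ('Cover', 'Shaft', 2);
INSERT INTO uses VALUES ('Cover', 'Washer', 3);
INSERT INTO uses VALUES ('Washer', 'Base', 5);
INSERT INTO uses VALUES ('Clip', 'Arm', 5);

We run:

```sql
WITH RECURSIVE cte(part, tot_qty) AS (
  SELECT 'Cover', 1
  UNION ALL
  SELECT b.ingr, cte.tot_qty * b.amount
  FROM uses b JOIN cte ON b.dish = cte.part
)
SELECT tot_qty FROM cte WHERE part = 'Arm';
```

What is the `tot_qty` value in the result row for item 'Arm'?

Base: (Cover, tot_qty=1).
Iteration 1: components of {Cover} -> Clip = 1*2 = 2, Shaft = 1*2 = 2, Washer = 1*3 = 3.
Iteration 2: components of {Clip,Shaft,Washer} -> Arm = 2*5 = 10, Base = 3*5 = 15.
Iteration 3: components of {Arm,Base} -> Housing = 15*5 = 75.
Iteration 4: no further components; recursion stops.

10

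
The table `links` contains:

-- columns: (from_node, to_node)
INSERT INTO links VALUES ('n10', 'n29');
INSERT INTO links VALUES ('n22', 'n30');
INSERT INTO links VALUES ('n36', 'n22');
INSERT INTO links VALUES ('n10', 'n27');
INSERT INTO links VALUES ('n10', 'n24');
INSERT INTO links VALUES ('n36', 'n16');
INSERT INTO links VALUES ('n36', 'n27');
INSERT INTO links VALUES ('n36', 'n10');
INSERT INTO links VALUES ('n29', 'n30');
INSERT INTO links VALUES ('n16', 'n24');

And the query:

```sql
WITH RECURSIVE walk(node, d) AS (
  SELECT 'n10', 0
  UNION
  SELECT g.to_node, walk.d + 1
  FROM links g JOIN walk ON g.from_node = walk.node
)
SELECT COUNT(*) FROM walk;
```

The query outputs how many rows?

5

Base: (n10, d=0).
Iteration 1: edges from {n10} -> (n24, d=1), (n27, d=1), (n29, d=1).
Iteration 2: edges from {n24,n27,n29} -> (n30, d=2).
Iteration 3: no outgoing edges from {n30}; recursion stops.
Total rows emitted: 5.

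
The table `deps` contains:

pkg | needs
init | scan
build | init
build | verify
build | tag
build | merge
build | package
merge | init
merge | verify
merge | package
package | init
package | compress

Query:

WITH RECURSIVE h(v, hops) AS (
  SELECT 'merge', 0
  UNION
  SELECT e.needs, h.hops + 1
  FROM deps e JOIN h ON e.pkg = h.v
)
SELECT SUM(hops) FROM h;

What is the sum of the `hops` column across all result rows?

12

Base: (merge, hops=0).
Iteration 1: edges from {merge} -> (init, hops=1), (package, hops=1), (verify, hops=1).
Iteration 2: edges from {init,package,verify} -> (compress, hops=2), (init, hops=2), (scan, hops=2).
Iteration 3: edges from {compress,init,scan} -> (scan, hops=3).
Iteration 4: no outgoing edges from {scan}; recursion stops.
SUM(hops) = 0 + 1 + 1 + 1 + 2 + 2 + 2 + 3 = 12.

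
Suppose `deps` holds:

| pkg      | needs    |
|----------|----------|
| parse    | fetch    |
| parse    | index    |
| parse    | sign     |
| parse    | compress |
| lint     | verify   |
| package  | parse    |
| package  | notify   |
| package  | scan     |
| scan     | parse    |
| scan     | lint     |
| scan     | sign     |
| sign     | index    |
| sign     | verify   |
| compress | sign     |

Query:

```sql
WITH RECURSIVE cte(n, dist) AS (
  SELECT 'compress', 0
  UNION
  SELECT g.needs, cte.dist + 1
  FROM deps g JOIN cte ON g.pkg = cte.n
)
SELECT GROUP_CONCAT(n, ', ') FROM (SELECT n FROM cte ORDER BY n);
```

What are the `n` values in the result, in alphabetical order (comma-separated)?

compress, index, sign, verify

Base: (compress, dist=0).
Iteration 1: edges from {compress} -> (sign, dist=1).
Iteration 2: edges from {sign} -> (index, dist=2), (verify, dist=2).
Iteration 3: no outgoing edges from {index,verify}; recursion stops.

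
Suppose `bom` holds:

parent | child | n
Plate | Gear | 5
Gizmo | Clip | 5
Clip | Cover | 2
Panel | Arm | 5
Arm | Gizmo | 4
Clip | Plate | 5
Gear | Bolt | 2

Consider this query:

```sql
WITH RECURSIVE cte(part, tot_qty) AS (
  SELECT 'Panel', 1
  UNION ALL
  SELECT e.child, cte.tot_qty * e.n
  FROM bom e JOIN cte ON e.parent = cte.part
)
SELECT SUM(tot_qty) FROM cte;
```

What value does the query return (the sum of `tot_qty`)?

Base: (Panel, tot_qty=1).
Iteration 1: components of {Panel} -> Arm = 1*5 = 5.
Iteration 2: components of {Arm} -> Gizmo = 5*4 = 20.
Iteration 3: components of {Gizmo} -> Clip = 20*5 = 100.
Iteration 4: components of {Clip} -> Cover = 100*2 = 200, Plate = 100*5 = 500.
Iteration 5: components of {Cover,Plate} -> Gear = 500*5 = 2500.
Iteration 6: components of {Gear} -> Bolt = 2500*2 = 5000.
Iteration 7: no further components; recursion stops.
SUM(tot_qty) = 1 + 5 + 20 + 100 + 500 + 200 + 2500 + 5000 = 8326.

8326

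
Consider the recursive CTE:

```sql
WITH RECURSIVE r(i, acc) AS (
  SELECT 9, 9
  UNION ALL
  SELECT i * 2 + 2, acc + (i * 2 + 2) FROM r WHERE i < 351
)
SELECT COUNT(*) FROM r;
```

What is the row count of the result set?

Base: i=9, acc=9.
Iteration 1: 9 < 351 holds -> i = 9 * 2 + 2 = 20, acc = 9 + 20 = 29.
Iteration 2: 20 < 351 holds -> i = 20 * 2 + 2 = 42, acc = 29 + 42 = 71.
Iteration 3: 42 < 351 holds -> i = 42 * 2 + 2 = 86, acc = 71 + 86 = 157.
Iteration 4: 86 < 351 holds -> i = 86 * 2 + 2 = 174, acc = 157 + 174 = 331.
Iteration 5: 174 < 351 holds -> i = 174 * 2 + 2 = 350, acc = 331 + 350 = 681.
Iteration 6: 350 < 351 holds -> i = 350 * 2 + 2 = 702, acc = 681 + 702 = 1383.
Iteration 7: 702 < 351 fails; recursion stops.
Total rows emitted: 7.

7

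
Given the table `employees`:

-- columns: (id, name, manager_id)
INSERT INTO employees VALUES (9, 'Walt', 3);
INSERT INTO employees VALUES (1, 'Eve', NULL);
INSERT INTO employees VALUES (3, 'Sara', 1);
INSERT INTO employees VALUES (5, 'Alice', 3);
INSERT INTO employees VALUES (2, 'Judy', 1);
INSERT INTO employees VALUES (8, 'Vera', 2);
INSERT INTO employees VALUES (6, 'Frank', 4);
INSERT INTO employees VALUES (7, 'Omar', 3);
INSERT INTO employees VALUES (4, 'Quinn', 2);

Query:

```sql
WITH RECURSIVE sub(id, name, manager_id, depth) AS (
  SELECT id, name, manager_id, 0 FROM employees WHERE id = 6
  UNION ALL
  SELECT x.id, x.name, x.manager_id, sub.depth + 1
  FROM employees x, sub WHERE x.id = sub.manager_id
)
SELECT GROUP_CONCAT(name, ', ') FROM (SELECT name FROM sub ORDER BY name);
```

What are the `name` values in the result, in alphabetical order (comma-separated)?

Base: id=6 (Frank), manager_id=4, depth 0.
Iteration 1: join on id=4 -> Quinn (id 4, manager_id=2, depth 1).
Iteration 2: join on id=2 -> Judy (id 2, manager_id=1, depth 2).
Iteration 3: join on id=1 -> Eve (id 1, manager_id=NULL, depth 3).
Iteration 4: manager_id is NULL; no match; recursion stops.

Eve, Frank, Judy, Quinn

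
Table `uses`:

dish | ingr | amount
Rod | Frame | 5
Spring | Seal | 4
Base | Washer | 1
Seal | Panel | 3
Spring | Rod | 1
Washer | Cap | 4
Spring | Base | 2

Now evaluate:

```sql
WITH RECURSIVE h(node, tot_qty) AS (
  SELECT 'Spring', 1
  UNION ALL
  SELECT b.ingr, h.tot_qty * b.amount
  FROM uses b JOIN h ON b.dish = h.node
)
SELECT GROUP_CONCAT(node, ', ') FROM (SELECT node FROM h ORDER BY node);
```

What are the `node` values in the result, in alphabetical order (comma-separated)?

Base: (Spring, tot_qty=1).
Iteration 1: components of {Spring} -> Base = 1*2 = 2, Rod = 1*1 = 1, Seal = 1*4 = 4.
Iteration 2: components of {Base,Rod,Seal} -> Frame = 1*5 = 5, Panel = 4*3 = 12, Washer = 2*1 = 2.
Iteration 3: components of {Frame,Panel,Washer} -> Cap = 2*4 = 8.
Iteration 4: no further components; recursion stops.

Base, Cap, Frame, Panel, Rod, Seal, Spring, Washer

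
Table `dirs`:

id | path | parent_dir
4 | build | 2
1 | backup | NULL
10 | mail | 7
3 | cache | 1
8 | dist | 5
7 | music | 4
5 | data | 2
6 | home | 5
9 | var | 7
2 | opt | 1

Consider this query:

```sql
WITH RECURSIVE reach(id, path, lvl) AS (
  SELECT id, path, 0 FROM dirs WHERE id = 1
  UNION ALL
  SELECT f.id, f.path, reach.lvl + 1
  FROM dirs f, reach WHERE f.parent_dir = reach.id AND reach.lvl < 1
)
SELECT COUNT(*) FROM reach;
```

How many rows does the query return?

Base: id=1 (backup) at lvl 0.
Iteration 1: rows with parent_dir in {1} -> opt (id 2, lvl 1), cache (id 3, lvl 1).
Iteration 2: lvl < 1 fails for all current rows; recursion stops.
Total rows emitted: 3.

3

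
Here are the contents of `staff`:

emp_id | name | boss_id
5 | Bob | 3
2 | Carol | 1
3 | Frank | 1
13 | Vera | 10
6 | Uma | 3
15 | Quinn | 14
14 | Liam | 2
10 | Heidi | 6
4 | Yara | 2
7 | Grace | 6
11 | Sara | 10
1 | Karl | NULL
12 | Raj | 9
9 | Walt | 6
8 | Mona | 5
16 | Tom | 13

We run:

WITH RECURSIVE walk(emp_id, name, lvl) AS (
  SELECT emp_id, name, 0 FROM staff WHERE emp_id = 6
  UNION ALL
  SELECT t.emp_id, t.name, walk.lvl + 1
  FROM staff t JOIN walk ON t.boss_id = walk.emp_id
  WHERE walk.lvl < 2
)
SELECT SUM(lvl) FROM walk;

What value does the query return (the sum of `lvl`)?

9

Base: emp_id=6 (Uma) at lvl 0.
Iteration 1: rows with boss_id in {6} -> Grace (id 7, lvl 1), Walt (id 9, lvl 1), Heidi (id 10, lvl 1).
Iteration 2: rows with boss_id in {7,9,10} -> Sara (id 11, lvl 2), Raj (id 12, lvl 2), Vera (id 13, lvl 2).
Iteration 3: lvl < 2 fails for all current rows; recursion stops.
SUM(lvl) = 0 + 1 + 1 + 1 + 2 + 2 + 2 = 9.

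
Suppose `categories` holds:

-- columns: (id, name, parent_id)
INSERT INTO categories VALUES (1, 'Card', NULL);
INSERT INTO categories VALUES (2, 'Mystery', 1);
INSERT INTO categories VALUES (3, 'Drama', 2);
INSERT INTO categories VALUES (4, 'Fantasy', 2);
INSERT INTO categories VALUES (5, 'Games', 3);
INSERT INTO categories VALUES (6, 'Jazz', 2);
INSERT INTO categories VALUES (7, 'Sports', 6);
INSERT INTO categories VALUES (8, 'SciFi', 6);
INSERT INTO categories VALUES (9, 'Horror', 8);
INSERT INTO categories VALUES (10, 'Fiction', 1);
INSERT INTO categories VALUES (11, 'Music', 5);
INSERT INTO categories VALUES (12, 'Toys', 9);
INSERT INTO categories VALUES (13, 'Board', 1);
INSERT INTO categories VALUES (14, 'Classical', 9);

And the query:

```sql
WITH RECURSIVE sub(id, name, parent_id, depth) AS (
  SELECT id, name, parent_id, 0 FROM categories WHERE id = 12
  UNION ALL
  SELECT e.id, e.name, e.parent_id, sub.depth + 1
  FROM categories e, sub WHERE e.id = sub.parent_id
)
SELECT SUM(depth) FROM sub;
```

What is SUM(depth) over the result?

Base: id=12 (Toys), parent_id=9, depth 0.
Iteration 1: join on id=9 -> Horror (id 9, parent_id=8, depth 1).
Iteration 2: join on id=8 -> SciFi (id 8, parent_id=6, depth 2).
Iteration 3: join on id=6 -> Jazz (id 6, parent_id=2, depth 3).
Iteration 4: join on id=2 -> Mystery (id 2, parent_id=1, depth 4).
Iteration 5: join on id=1 -> Card (id 1, parent_id=NULL, depth 5).
Iteration 6: parent_id is NULL; no match; recursion stops.
SUM(depth) = 0 + 1 + 2 + 3 + 4 + 5 = 15.

15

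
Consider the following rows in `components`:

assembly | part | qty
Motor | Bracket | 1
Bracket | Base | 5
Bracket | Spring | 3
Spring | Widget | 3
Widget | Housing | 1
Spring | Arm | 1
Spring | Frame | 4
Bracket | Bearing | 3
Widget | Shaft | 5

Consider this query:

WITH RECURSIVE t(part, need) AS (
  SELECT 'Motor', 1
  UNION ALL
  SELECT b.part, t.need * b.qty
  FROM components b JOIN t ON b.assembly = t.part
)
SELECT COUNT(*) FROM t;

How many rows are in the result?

10

Base: (Motor, need=1).
Iteration 1: components of {Motor} -> Bracket = 1*1 = 1.
Iteration 2: components of {Bracket} -> Base = 1*5 = 5, Bearing = 1*3 = 3, Spring = 1*3 = 3.
Iteration 3: components of {Base,Bearing,Spring} -> Arm = 3*1 = 3, Frame = 3*4 = 12, Widget = 3*3 = 9.
Iteration 4: components of {Arm,Frame,Widget} -> Housing = 9*1 = 9, Shaft = 9*5 = 45.
Iteration 5: no further components; recursion stops.
Total rows emitted: 10.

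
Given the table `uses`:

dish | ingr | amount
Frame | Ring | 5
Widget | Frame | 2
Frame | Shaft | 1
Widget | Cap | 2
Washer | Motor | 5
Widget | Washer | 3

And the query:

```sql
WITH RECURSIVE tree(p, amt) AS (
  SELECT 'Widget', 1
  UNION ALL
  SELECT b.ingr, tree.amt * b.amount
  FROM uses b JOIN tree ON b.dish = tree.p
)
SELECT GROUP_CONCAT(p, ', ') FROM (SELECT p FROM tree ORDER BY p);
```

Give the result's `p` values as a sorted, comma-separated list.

Cap, Frame, Motor, Ring, Shaft, Washer, Widget

Base: (Widget, amt=1).
Iteration 1: components of {Widget} -> Cap = 1*2 = 2, Frame = 1*2 = 2, Washer = 1*3 = 3.
Iteration 2: components of {Cap,Frame,Washer} -> Motor = 3*5 = 15, Ring = 2*5 = 10, Shaft = 2*1 = 2.
Iteration 3: no further components; recursion stops.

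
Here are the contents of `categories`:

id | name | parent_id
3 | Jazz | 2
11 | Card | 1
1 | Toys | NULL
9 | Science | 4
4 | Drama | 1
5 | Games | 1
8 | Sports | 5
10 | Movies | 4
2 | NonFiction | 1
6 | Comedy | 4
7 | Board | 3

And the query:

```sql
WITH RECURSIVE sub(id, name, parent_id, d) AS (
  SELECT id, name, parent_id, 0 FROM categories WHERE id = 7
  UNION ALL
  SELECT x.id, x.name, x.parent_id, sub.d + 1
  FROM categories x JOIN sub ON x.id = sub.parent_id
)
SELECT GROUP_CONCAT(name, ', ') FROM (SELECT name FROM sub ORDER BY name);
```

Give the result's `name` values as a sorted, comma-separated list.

Base: id=7 (Board), parent_id=3, d 0.
Iteration 1: join on id=3 -> Jazz (id 3, parent_id=2, d 1).
Iteration 2: join on id=2 -> NonFiction (id 2, parent_id=1, d 2).
Iteration 3: join on id=1 -> Toys (id 1, parent_id=NULL, d 3).
Iteration 4: parent_id is NULL; no match; recursion stops.

Board, Jazz, NonFiction, Toys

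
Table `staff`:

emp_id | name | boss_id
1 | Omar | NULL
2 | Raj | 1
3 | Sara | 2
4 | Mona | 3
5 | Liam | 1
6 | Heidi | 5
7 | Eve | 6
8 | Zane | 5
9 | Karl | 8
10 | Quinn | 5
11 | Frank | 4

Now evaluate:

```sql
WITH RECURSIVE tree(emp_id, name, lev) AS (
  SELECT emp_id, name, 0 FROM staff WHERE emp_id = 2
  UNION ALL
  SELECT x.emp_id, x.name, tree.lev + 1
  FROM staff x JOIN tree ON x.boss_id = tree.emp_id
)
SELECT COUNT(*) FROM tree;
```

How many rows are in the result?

Base: emp_id=2 (Raj) at lev 0.
Iteration 1: rows with boss_id in {2} -> Sara (id 3, lev 1).
Iteration 2: rows with boss_id in {3} -> Mona (id 4, lev 2).
Iteration 3: rows with boss_id in {4} -> Frank (id 11, lev 3).
Iteration 4: no rows with boss_id in {11}; recursion stops.
Total rows emitted: 4.

4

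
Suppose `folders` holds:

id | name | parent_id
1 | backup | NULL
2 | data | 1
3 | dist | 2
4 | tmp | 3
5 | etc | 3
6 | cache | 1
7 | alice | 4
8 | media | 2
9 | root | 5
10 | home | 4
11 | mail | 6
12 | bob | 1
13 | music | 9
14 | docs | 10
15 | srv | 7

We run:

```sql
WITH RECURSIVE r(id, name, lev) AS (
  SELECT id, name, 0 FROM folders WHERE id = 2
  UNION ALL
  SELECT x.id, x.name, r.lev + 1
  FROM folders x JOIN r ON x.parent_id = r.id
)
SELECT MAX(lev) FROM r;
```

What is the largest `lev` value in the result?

4

Base: id=2 (data) at lev 0.
Iteration 1: rows with parent_id in {2} -> dist (id 3, lev 1), media (id 8, lev 1).
Iteration 2: rows with parent_id in {3,8} -> tmp (id 4, lev 2), etc (id 5, lev 2).
Iteration 3: rows with parent_id in {4,5} -> alice (id 7, lev 3), root (id 9, lev 3), home (id 10, lev 3).
Iteration 4: rows with parent_id in {7,9,10} -> music (id 13, lev 4), docs (id 14, lev 4), srv (id 15, lev 4).
Iteration 5: no rows with parent_id in {13,14,15}; recursion stops.
lev values: 0, 1, 1, 2, 2, 3, 3, 3, 4, 4, 4; the maximum is 4.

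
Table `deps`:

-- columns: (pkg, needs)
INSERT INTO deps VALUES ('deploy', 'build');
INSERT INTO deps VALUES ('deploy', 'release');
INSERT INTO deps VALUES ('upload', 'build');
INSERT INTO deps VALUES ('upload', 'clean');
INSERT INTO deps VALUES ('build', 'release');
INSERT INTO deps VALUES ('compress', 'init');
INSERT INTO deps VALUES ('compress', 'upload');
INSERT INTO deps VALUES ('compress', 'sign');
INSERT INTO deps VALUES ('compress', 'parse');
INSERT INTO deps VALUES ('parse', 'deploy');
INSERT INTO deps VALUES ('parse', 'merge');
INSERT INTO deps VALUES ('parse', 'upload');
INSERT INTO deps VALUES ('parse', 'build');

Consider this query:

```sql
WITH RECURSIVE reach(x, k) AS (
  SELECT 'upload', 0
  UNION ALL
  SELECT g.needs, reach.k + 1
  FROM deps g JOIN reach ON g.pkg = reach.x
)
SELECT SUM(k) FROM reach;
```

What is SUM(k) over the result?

4

Base: (upload, k=0).
Iteration 1: edges from {upload} -> (build, k=1), (clean, k=1).
Iteration 2: edges from {build,clean} -> (release, k=2).
Iteration 3: no outgoing edges from {release}; recursion stops.
SUM(k) = 0 + 1 + 1 + 2 = 4.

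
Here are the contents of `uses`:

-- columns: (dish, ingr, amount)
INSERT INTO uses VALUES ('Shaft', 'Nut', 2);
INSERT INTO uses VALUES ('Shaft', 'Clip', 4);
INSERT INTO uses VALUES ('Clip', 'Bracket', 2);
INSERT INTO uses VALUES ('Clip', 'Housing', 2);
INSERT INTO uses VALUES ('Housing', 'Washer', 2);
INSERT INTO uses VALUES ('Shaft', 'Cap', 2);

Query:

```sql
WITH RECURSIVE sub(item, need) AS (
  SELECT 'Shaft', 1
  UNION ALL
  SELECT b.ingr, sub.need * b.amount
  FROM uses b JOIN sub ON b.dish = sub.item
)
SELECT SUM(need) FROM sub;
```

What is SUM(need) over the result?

41

Base: (Shaft, need=1).
Iteration 1: components of {Shaft} -> Cap = 1*2 = 2, Clip = 1*4 = 4, Nut = 1*2 = 2.
Iteration 2: components of {Cap,Clip,Nut} -> Bracket = 4*2 = 8, Housing = 4*2 = 8.
Iteration 3: components of {Bracket,Housing} -> Washer = 8*2 = 16.
Iteration 4: no further components; recursion stops.
SUM(need) = 1 + 2 + 4 + 2 + 8 + 8 + 16 = 41.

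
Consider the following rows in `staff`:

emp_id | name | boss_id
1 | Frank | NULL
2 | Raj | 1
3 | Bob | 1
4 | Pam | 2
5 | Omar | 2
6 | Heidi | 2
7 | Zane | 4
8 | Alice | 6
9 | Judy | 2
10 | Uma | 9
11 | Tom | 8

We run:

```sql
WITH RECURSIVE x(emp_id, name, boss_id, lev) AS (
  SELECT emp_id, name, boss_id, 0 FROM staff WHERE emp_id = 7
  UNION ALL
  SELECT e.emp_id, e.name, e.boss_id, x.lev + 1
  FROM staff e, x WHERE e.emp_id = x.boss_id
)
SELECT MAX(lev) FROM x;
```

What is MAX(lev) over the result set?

Base: emp_id=7 (Zane), boss_id=4, lev 0.
Iteration 1: join on emp_id=4 -> Pam (id 4, boss_id=2, lev 1).
Iteration 2: join on emp_id=2 -> Raj (id 2, boss_id=1, lev 2).
Iteration 3: join on emp_id=1 -> Frank (id 1, boss_id=NULL, lev 3).
Iteration 4: boss_id is NULL; no match; recursion stops.
lev values: 0, 1, 2, 3; the maximum is 3.

3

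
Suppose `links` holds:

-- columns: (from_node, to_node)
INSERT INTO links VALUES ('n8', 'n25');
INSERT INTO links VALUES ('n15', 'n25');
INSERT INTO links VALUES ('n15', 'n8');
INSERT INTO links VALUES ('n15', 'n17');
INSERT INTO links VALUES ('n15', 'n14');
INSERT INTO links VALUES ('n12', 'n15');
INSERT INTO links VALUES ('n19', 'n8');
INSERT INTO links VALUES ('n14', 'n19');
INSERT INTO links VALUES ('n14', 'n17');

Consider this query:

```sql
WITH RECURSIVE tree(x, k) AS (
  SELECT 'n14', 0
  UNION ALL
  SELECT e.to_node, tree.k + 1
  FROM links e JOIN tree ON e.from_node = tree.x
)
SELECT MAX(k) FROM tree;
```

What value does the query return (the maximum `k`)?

3

Base: (n14, k=0).
Iteration 1: edges from {n14} -> (n17, k=1), (n19, k=1).
Iteration 2: edges from {n17,n19} -> (n8, k=2).
Iteration 3: edges from {n8} -> (n25, k=3).
Iteration 4: no outgoing edges from {n25}; recursion stops.
k values: 0, 1, 1, 2, 3; the maximum is 3.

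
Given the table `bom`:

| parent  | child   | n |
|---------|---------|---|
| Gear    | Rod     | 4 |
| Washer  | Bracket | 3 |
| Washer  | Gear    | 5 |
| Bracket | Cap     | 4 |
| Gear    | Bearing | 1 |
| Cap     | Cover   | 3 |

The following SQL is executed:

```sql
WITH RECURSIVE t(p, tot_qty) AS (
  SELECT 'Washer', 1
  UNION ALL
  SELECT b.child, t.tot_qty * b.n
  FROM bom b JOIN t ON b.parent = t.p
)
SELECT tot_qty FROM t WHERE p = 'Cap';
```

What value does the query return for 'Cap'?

12

Base: (Washer, tot_qty=1).
Iteration 1: components of {Washer} -> Bracket = 1*3 = 3, Gear = 1*5 = 5.
Iteration 2: components of {Bracket,Gear} -> Bearing = 5*1 = 5, Cap = 3*4 = 12, Rod = 5*4 = 20.
Iteration 3: components of {Bearing,Cap,Rod} -> Cover = 12*3 = 36.
Iteration 4: no further components; recursion stops.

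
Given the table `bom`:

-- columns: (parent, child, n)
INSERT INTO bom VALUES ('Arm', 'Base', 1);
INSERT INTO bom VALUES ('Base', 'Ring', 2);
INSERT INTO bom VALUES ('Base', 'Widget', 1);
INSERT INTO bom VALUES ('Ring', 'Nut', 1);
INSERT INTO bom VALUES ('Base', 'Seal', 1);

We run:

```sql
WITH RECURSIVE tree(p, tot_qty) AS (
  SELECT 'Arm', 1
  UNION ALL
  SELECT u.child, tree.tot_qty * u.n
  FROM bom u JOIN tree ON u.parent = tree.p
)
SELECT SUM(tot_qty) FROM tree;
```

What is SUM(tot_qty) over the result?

Base: (Arm, tot_qty=1).
Iteration 1: components of {Arm} -> Base = 1*1 = 1.
Iteration 2: components of {Base} -> Ring = 1*2 = 2, Seal = 1*1 = 1, Widget = 1*1 = 1.
Iteration 3: components of {Ring,Seal,Widget} -> Nut = 2*1 = 2.
Iteration 4: no further components; recursion stops.
SUM(tot_qty) = 1 + 1 + 2 + 1 + 1 + 2 = 8.

8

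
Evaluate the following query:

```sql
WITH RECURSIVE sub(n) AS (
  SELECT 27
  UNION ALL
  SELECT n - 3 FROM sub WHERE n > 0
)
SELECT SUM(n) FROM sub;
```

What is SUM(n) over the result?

Base: n=27.
Iteration 1: 27 > 0 holds -> n = 27 - 3 = 24.
Iteration 2: 24 > 0 holds -> n = 24 - 3 = 21.
Iteration 3: 21 > 0 holds -> n = 21 - 3 = 18.
Iteration 4: 18 > 0 holds -> n = 18 - 3 = 15.
Iteration 5: 15 > 0 holds -> n = 15 - 3 = 12.
Iteration 6: 12 > 0 holds -> n = 12 - 3 = 9.
Iteration 7: 9 > 0 holds -> n = 9 - 3 = 6.
Iteration 8: 6 > 0 holds -> n = 6 - 3 = 3.
Iteration 9: 3 > 0 holds -> n = 3 - 3 = 0.
Iteration 10: 0 > 0 fails; recursion stops.
SUM(n) = 27 + 24 + 21 + 18 + 15 + 12 + 9 + 6 + 3 + 0 = 135.

135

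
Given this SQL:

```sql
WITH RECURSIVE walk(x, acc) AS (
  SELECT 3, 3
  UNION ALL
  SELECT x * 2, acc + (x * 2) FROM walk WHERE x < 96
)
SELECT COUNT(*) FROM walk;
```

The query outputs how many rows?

Base: x=3, acc=3.
Iteration 1: 3 < 96 holds -> x = 3 * 2 = 6, acc = 3 + 6 = 9.
Iteration 2: 6 < 96 holds -> x = 6 * 2 = 12, acc = 9 + 12 = 21.
Iteration 3: 12 < 96 holds -> x = 12 * 2 = 24, acc = 21 + 24 = 45.
Iteration 4: 24 < 96 holds -> x = 24 * 2 = 48, acc = 45 + 48 = 93.
Iteration 5: 48 < 96 holds -> x = 48 * 2 = 96, acc = 93 + 96 = 189.
Iteration 6: 96 < 96 fails; recursion stops.
Total rows emitted: 6.

6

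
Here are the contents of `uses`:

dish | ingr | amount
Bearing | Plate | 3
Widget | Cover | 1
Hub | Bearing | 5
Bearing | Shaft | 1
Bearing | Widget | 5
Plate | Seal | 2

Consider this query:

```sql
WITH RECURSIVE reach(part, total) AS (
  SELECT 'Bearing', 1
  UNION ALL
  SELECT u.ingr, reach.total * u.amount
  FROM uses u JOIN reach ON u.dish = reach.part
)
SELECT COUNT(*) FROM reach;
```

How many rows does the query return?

Base: (Bearing, total=1).
Iteration 1: components of {Bearing} -> Plate = 1*3 = 3, Shaft = 1*1 = 1, Widget = 1*5 = 5.
Iteration 2: components of {Plate,Shaft,Widget} -> Cover = 5*1 = 5, Seal = 3*2 = 6.
Iteration 3: no further components; recursion stops.
Total rows emitted: 6.

6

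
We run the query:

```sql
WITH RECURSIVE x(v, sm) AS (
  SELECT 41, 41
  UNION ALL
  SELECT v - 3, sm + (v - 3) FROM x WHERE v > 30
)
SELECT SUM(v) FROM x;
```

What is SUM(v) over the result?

175

Base: v=41, sm=41.
Iteration 1: 41 > 30 holds -> v = 41 - 3 = 38, sm = 41 + 38 = 79.
Iteration 2: 38 > 30 holds -> v = 38 - 3 = 35, sm = 79 + 35 = 114.
Iteration 3: 35 > 30 holds -> v = 35 - 3 = 32, sm = 114 + 32 = 146.
Iteration 4: 32 > 30 holds -> v = 32 - 3 = 29, sm = 146 + 29 = 175.
Iteration 5: 29 > 30 fails; recursion stops.
SUM(v) = 41 + 38 + 35 + 32 + 29 = 175.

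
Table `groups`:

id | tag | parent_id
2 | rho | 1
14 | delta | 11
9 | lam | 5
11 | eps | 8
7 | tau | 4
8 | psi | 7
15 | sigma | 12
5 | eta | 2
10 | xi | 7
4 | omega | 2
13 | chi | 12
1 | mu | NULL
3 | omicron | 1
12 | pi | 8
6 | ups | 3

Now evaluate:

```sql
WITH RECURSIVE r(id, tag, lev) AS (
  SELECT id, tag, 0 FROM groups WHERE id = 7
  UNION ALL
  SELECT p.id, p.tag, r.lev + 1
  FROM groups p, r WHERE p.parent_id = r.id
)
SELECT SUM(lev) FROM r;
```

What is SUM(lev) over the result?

Base: id=7 (tau) at lev 0.
Iteration 1: rows with parent_id in {7} -> psi (id 8, lev 1), xi (id 10, lev 1).
Iteration 2: rows with parent_id in {8,10} -> eps (id 11, lev 2), pi (id 12, lev 2).
Iteration 3: rows with parent_id in {11,12} -> chi (id 13, lev 3), delta (id 14, lev 3), sigma (id 15, lev 3).
Iteration 4: no rows with parent_id in {13,14,15}; recursion stops.
SUM(lev) = 0 + 1 + 1 + 2 + 2 + 3 + 3 + 3 = 15.

15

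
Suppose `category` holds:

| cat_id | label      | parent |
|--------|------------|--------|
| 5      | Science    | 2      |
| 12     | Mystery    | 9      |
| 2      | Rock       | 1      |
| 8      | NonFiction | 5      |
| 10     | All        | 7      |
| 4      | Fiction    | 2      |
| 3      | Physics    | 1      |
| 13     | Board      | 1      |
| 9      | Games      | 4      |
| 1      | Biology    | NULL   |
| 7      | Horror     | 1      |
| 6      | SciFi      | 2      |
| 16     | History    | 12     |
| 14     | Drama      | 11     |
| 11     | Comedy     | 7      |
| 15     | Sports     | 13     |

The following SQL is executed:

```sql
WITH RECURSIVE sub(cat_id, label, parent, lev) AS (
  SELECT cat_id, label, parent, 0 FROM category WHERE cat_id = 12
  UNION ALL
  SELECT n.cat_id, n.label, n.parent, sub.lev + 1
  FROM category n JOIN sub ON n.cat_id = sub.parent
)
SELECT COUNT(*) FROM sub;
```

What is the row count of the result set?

Base: cat_id=12 (Mystery), parent=9, lev 0.
Iteration 1: join on cat_id=9 -> Games (id 9, parent=4, lev 1).
Iteration 2: join on cat_id=4 -> Fiction (id 4, parent=2, lev 2).
Iteration 3: join on cat_id=2 -> Rock (id 2, parent=1, lev 3).
Iteration 4: join on cat_id=1 -> Biology (id 1, parent=NULL, lev 4).
Iteration 5: parent is NULL; no match; recursion stops.
Total rows emitted: 5.

5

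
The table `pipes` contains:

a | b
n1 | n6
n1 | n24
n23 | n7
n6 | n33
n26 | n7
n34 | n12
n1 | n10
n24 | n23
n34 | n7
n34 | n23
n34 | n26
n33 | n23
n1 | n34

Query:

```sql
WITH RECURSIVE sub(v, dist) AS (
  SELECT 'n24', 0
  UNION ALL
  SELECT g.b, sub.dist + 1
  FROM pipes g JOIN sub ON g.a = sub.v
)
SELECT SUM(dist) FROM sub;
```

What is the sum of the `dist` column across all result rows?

3

Base: (n24, dist=0).
Iteration 1: edges from {n24} -> (n23, dist=1).
Iteration 2: edges from {n23} -> (n7, dist=2).
Iteration 3: no outgoing edges from {n7}; recursion stops.
SUM(dist) = 0 + 1 + 2 = 3.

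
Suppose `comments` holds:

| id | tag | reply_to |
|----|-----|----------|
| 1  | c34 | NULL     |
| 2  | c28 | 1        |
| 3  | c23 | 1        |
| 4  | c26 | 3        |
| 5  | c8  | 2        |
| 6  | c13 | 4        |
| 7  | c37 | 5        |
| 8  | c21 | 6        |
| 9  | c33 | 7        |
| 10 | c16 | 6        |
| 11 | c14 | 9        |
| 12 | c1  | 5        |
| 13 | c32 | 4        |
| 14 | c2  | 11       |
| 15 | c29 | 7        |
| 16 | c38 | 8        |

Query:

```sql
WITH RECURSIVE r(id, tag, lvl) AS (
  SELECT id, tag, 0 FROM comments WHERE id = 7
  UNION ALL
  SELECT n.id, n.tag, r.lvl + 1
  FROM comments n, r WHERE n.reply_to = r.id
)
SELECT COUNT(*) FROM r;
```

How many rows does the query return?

Base: id=7 (c37) at lvl 0.
Iteration 1: rows with reply_to in {7} -> c33 (id 9, lvl 1), c29 (id 15, lvl 1).
Iteration 2: rows with reply_to in {9,15} -> c14 (id 11, lvl 2).
Iteration 3: rows with reply_to in {11} -> c2 (id 14, lvl 3).
Iteration 4: no rows with reply_to in {14}; recursion stops.
Total rows emitted: 5.

5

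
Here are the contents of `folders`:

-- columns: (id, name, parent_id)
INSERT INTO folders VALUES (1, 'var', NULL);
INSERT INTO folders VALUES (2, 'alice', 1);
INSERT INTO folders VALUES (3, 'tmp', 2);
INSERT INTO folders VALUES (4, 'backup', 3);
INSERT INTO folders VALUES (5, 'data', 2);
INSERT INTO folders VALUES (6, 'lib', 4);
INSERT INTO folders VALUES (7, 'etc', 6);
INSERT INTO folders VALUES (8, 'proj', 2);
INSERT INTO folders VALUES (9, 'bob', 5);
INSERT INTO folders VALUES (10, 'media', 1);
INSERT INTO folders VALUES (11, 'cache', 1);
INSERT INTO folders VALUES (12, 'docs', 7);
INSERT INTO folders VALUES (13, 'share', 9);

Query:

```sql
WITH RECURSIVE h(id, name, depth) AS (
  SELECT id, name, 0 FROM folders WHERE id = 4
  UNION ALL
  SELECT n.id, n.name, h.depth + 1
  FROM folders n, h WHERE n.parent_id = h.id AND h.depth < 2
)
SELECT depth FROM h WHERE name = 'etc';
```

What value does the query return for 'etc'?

2

Base: id=4 (backup) at depth 0.
Iteration 1: rows with parent_id in {4} -> lib (id 6, depth 1).
Iteration 2: rows with parent_id in {6} -> etc (id 7, depth 2).
Iteration 3: depth < 2 fails for all current rows; recursion stops.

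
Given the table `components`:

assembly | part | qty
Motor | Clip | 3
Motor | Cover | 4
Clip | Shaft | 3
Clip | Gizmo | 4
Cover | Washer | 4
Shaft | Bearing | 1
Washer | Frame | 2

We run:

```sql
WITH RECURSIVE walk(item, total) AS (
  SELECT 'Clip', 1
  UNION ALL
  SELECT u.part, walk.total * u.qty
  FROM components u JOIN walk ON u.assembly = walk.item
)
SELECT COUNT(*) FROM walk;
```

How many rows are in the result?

Base: (Clip, total=1).
Iteration 1: components of {Clip} -> Gizmo = 1*4 = 4, Shaft = 1*3 = 3.
Iteration 2: components of {Gizmo,Shaft} -> Bearing = 3*1 = 3.
Iteration 3: no further components; recursion stops.
Total rows emitted: 4.

4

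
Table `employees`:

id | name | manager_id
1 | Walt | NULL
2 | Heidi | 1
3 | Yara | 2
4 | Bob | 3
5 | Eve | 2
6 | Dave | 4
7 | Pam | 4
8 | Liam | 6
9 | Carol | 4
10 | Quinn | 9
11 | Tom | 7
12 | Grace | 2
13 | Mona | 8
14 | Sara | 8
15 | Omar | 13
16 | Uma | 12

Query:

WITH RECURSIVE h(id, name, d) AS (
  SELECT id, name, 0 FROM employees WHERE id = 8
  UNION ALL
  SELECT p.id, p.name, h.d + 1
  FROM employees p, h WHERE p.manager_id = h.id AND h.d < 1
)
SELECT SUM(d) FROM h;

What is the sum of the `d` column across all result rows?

2

Base: id=8 (Liam) at d 0.
Iteration 1: rows with manager_id in {8} -> Mona (id 13, d 1), Sara (id 14, d 1).
Iteration 2: d < 1 fails for all current rows; recursion stops.
SUM(d) = 0 + 1 + 1 = 2.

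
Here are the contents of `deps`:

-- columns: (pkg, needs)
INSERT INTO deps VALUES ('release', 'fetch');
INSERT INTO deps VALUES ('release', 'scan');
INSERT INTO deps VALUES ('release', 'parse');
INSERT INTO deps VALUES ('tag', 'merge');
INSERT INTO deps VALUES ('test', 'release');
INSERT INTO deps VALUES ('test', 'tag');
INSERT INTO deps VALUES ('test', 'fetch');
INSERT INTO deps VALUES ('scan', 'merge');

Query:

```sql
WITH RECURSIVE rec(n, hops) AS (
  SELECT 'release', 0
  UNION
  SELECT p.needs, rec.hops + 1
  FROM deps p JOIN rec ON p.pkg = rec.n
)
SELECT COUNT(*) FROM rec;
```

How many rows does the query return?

Base: (release, hops=0).
Iteration 1: edges from {release} -> (fetch, hops=1), (parse, hops=1), (scan, hops=1).
Iteration 2: edges from {fetch,parse,scan} -> (merge, hops=2).
Iteration 3: no outgoing edges from {merge}; recursion stops.
Total rows emitted: 5.

5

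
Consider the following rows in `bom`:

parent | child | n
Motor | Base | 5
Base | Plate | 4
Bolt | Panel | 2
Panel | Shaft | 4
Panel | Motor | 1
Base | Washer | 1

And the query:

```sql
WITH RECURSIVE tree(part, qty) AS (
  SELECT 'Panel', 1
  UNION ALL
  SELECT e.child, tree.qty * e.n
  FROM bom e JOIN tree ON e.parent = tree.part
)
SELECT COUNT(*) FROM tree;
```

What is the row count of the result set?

Base: (Panel, qty=1).
Iteration 1: components of {Panel} -> Motor = 1*1 = 1, Shaft = 1*4 = 4.
Iteration 2: components of {Motor,Shaft} -> Base = 1*5 = 5.
Iteration 3: components of {Base} -> Plate = 5*4 = 20, Washer = 5*1 = 5.
Iteration 4: no further components; recursion stops.
Total rows emitted: 6.

6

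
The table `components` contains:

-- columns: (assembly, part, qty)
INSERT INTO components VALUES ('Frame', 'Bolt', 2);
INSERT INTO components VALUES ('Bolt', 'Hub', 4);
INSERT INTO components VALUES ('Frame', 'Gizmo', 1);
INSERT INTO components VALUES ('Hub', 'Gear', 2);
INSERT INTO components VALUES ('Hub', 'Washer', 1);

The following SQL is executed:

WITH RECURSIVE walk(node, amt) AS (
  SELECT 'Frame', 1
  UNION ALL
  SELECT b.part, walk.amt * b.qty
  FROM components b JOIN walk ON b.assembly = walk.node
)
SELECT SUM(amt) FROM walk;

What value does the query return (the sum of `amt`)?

Base: (Frame, amt=1).
Iteration 1: components of {Frame} -> Bolt = 1*2 = 2, Gizmo = 1*1 = 1.
Iteration 2: components of {Bolt,Gizmo} -> Hub = 2*4 = 8.
Iteration 3: components of {Hub} -> Gear = 8*2 = 16, Washer = 8*1 = 8.
Iteration 4: no further components; recursion stops.
SUM(amt) = 1 + 2 + 1 + 8 + 16 + 8 = 36.

36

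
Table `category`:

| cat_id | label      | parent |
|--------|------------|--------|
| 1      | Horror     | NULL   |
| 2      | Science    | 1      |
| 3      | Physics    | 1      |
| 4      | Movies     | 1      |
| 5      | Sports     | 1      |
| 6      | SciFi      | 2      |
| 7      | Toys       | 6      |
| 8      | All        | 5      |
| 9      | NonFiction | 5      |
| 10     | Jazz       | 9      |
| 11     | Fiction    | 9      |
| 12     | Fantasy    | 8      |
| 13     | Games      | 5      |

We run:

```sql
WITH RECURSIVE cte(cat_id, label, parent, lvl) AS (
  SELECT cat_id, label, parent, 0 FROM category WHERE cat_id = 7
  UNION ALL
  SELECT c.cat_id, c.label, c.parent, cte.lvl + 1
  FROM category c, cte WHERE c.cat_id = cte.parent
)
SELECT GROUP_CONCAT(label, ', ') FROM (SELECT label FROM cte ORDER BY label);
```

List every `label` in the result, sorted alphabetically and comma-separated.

Horror, SciFi, Science, Toys

Base: cat_id=7 (Toys), parent=6, lvl 0.
Iteration 1: join on cat_id=6 -> SciFi (id 6, parent=2, lvl 1).
Iteration 2: join on cat_id=2 -> Science (id 2, parent=1, lvl 2).
Iteration 3: join on cat_id=1 -> Horror (id 1, parent=NULL, lvl 3).
Iteration 4: parent is NULL; no match; recursion stops.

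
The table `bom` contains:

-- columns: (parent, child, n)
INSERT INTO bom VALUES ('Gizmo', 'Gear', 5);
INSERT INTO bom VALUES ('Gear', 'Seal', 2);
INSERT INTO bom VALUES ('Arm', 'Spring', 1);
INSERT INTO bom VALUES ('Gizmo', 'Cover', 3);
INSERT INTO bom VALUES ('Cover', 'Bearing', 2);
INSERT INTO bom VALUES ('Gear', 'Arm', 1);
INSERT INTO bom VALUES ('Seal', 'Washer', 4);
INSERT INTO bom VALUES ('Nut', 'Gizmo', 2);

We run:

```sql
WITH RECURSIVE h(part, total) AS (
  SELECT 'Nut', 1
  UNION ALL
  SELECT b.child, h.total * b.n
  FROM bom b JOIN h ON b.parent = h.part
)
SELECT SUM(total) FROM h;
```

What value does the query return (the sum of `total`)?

Base: (Nut, total=1).
Iteration 1: components of {Nut} -> Gizmo = 1*2 = 2.
Iteration 2: components of {Gizmo} -> Cover = 2*3 = 6, Gear = 2*5 = 10.
Iteration 3: components of {Cover,Gear} -> Arm = 10*1 = 10, Bearing = 6*2 = 12, Seal = 10*2 = 20.
Iteration 4: components of {Arm,Bearing,Seal} -> Spring = 10*1 = 10, Washer = 20*4 = 80.
Iteration 5: no further components; recursion stops.
SUM(total) = 1 + 2 + 6 + 10 + 12 + 10 + 20 + 10 + 80 = 151.

151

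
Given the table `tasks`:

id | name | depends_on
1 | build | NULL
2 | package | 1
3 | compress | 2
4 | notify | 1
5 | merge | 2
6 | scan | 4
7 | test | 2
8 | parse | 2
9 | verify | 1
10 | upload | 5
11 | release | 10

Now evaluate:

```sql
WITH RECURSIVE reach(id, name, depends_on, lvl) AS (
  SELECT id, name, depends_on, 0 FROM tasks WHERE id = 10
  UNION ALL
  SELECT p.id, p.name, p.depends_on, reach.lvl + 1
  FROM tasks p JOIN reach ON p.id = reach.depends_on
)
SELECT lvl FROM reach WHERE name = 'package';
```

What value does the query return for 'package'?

Base: id=10 (upload), depends_on=5, lvl 0.
Iteration 1: join on id=5 -> merge (id 5, depends_on=2, lvl 1).
Iteration 2: join on id=2 -> package (id 2, depends_on=1, lvl 2).
Iteration 3: join on id=1 -> build (id 1, depends_on=NULL, lvl 3).
Iteration 4: depends_on is NULL; no match; recursion stops.

2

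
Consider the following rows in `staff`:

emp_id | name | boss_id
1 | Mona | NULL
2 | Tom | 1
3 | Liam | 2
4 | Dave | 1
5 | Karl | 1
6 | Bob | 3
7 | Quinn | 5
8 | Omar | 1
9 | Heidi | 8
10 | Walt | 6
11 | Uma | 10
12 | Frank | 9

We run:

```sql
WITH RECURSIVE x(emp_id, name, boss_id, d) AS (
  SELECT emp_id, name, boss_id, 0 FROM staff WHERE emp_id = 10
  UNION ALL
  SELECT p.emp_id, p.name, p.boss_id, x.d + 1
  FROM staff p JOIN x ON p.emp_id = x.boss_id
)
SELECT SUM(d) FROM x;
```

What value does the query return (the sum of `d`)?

Base: emp_id=10 (Walt), boss_id=6, d 0.
Iteration 1: join on emp_id=6 -> Bob (id 6, boss_id=3, d 1).
Iteration 2: join on emp_id=3 -> Liam (id 3, boss_id=2, d 2).
Iteration 3: join on emp_id=2 -> Tom (id 2, boss_id=1, d 3).
Iteration 4: join on emp_id=1 -> Mona (id 1, boss_id=NULL, d 4).
Iteration 5: boss_id is NULL; no match; recursion stops.
SUM(d) = 0 + 1 + 2 + 3 + 4 = 10.

10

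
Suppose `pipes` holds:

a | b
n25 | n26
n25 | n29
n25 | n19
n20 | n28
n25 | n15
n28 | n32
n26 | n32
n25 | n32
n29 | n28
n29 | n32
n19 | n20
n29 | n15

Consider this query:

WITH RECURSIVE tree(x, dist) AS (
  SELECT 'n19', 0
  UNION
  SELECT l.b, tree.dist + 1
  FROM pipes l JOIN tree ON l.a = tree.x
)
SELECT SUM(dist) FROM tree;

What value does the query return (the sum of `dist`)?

Base: (n19, dist=0).
Iteration 1: edges from {n19} -> (n20, dist=1).
Iteration 2: edges from {n20} -> (n28, dist=2).
Iteration 3: edges from {n28} -> (n32, dist=3).
Iteration 4: no outgoing edges from {n32}; recursion stops.
SUM(dist) = 0 + 1 + 2 + 3 = 6.

6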